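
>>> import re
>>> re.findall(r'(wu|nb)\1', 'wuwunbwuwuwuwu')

['wu', 'wu', 'wu']

A backreference is literal: `\1` must see the identical characters the first group matched.
Because there's exactly one group, `findall` drops the full match and keeps group 1 from each hit.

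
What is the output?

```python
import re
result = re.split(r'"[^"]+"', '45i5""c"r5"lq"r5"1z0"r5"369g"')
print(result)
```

['45i5"', 'r5', 'r5', 'r5', '']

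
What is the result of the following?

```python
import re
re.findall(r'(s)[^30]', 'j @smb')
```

['s']

`findall` collects group 1 from the one match (1 total).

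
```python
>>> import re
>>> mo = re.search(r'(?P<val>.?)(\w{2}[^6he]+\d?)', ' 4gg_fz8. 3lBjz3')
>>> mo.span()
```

(0, 16)

This matches optionally any character (captured as 'val'); then exactly 2 of a word character, then one or more of any character except [6he], then optionally a digit (captured).
Unlike `match`, `search` isn't anchored — it looks for the pattern anywhere in the string.
The match spans [0:16] → ' 4gg_fz8. 3lBjz3'.
Captured: group 1 = ' ', group 2 = '4gg_fz8. 3lBjz3'.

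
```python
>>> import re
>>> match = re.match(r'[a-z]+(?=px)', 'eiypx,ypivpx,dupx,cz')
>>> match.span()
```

(0, 3)

`re.match` only tries the pattern at the start of the string.
The match spans [0:3] → 'eiy'.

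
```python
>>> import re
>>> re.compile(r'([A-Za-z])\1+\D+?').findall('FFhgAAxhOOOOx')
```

['F', 'A', 'O']

A backreference is literal: `\1` must see the identical characters the first group matched.
`findall` collects group 1 from each match (3 total).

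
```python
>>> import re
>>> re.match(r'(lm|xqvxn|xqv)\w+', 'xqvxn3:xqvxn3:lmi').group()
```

With `match`, the pattern is implicitly anchored at the beginning.
The match spans [0:6] → 'xqvxn3'.
Captured: group 1 = 'xqvxn'.

'xqvxn3'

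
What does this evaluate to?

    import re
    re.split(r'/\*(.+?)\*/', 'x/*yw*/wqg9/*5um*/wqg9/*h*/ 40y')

['x', 'yw', 'wqg9', '5um', 'wqg9', 'h', ' 40y']

Matches to split on: at [1:7] → '/*yw*/'; at [11:18] → '/*5um*/'; at [22:27] → '/*h*/'.
The group in the pattern means `split` returns the separators' captures alongside the pieces.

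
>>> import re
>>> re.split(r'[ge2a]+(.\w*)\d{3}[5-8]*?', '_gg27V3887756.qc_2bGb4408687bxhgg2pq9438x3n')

The group in the pattern means `split` returns the separators' captures alongside the pieces.

['_', '7V3887', '.qc_', 'bGb4408687bxhgg2pq9', 'x3n']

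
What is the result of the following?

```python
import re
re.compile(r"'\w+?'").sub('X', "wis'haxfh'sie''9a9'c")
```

"wisXsie'Xc"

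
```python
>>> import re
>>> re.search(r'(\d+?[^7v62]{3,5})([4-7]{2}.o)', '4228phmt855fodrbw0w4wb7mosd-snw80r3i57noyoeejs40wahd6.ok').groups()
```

('4228phmt8', '55fo')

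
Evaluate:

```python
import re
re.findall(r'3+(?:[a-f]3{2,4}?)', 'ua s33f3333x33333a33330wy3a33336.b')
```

['33f33', '33333a33', '3a33']

Pattern: one or more of a literal '3'; then a character in [a-f], then 2 to 4 of a literal '3' (lazy) (non-capturing group).
With the lazy modifier that quantifier settles for the fewest repetitions that let the rest of the pattern succeed (the atoms after it are unaffected and can still be greedy).
Walking the string: at [4:9] → '33f33'; at [12:20] → '33333a33'; at [25:29] → '3a33'.
Since nothing is captured, `findall` lists the 3 matched substrings directly.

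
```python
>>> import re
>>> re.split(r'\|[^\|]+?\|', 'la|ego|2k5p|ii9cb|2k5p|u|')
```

['la', '2k5p', '2k5p', '']

Matches to split on: at [2:7] → '|ego|'; at [11:18] → '|ii9cb|'; at [22:25] → '|u|'.
The string is cut at each match, leaving 4 pieces.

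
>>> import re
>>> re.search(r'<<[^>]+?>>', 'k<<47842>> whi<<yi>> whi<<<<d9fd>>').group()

Unlike `match`, `search` isn't anchored — it looks for the pattern anywhere in the string.
The match spans [1:10] → '<<47842>>'.

'<<47842>>'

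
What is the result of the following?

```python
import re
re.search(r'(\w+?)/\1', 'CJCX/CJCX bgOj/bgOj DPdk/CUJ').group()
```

'CJCX/CJCX'

The backreference `\1` re-matches whatever the first group consumed, character for character.
`re.search` scans for the first position where the pattern succeeds.
The match spans [0:9] → 'CJCX/CJCX'.
Captured: group 1 = 'CJCX'.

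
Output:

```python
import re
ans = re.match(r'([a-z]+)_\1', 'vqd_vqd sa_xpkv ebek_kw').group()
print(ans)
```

`\1` is not a pattern — it's the concrete string captured by group 1, re-applied verbatim.
`match` is anchored at position 0; if the pattern doesn't fit there, it returns None.
The match spans [0:7] → 'vqd_vqd'.
Captured: group 1 = 'vqd'.

vqd_vqd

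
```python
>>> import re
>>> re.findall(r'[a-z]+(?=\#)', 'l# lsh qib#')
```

['l', 'qib']

The lookaround is zero-width — it requires the adjacent text to match without consuming it, so the asserted text isn't part of the match.
`findall` yields the raw match text (2 of them) because the pattern has no groups.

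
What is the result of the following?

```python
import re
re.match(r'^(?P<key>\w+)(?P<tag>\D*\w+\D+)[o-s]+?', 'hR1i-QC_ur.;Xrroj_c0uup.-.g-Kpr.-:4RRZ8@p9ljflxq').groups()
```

('hR1i', '-QC_ur.;Xrroj_c0uup.-.g-Kp')

The pattern matches anchored at the start of the string; then one or more of a word character (captured as 'key'); then zero or more of a non-digit, then one or more of a word character, then one or more of a non-digit (captured as 'tag'); then one or more of a character in [o-s] (lazy).
With `match`, the pattern is implicitly anchored at the beginning.
The match spans [0:31] → 'hR1i-QC_ur.;Xrroj_c0uup.-.g-Kpr'.
Captured: group 1 = 'hR1i', group 2 = '-QC_ur.;Xrroj_c0uup.-.g-Kp'.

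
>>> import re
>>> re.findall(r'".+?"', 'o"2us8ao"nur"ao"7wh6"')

The `?` after the quantifier makes it lazy — it takes as little as possible before letting the rest of the pattern try.
With no groups in the pattern, `findall` gives back each whole match — 2 here.

['"2us8ao"', '"ao"']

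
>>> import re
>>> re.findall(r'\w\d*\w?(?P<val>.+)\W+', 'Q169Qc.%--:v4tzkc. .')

['c.%--:v4tzkc. ']

The pattern matches a word character, then zero or more of a digit, then optionally a word character; then one or more of any character (captured as 'val'); then one or more of a non-word character.
Scanning left to right: at [0:20] match 'Q169Qc.%--:v4tzkc. .', group 1 = 'c.%--:v4tzkc. '.
With a single group, `findall` returns only what that group captured — 1 item.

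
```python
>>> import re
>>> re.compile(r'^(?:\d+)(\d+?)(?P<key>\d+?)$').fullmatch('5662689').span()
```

Pattern: anchored at the start of the string; then one or more of a digit (non-capturing group); then one or more of a digit (lazy) (captured); then one or more of a digit (lazy) (captured as 'key'); then anchored at the end.
For `fullmatch`, every character of the input must be accounted for by the pattern.
The match spans [0:7] → '5662689'.
Captured: group 1 = '8', group 2 = '9'.

(0, 7)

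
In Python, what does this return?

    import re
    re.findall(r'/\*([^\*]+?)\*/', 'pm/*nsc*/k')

['nsc']

With a single group, `findall` returns only what that group captured — 1 item.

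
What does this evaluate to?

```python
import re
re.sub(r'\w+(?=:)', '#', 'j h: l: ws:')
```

Because the assertion is zero-width, the text it checks is not consumed and won't appear in the result.
Every occurrence is swapped for '#'.

'j #: #: #:'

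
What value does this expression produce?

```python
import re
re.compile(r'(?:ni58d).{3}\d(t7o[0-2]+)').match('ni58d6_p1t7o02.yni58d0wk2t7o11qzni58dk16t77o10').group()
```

'ni58d6_p1t7o02'

The pattern matches the literal 'ni5', then the literal '8d' (non-capturing group); then exactly 3 of any character, then a digit; then the literal 't7o', then one or more of a character in [0-2] (captured).
`re.match` only tries the pattern at the start of the string.
The match spans [0:14] → 'ni58d6_p1t7o02'.
Captured: group 1 = 't7o02'.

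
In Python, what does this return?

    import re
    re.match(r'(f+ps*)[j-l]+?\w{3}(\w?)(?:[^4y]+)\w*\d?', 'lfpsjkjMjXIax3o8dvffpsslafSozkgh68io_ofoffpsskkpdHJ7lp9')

None

The pattern matches one or more of a literal 'f', then a literal 'p', then zero or more of a literal 's' (captured); then one or more of a character in [j-l] (lazy), then exactly 3 of a word character; then optionally a word character (captured); then one or more of any character except [4y] (non-capturing group); then zero or more of a word character; then optionally a digit.
With `match`, the pattern is implicitly anchored at the beginning.
Here position 0 doesn't satisfy it, so the call returns None.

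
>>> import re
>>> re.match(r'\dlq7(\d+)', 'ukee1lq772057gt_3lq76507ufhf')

None

Pattern: a digit, then the literal 'lq7'; then one or more of a digit (captured).
With `match`, the pattern is implicitly anchored at the beginning.
Here the pattern fails at index 0, so the call returns None.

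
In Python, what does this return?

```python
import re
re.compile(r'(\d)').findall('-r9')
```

['9']

Pattern: a digit (captured).
One capturing group, so `findall` returns just the captured substring from the one match — 1 in all.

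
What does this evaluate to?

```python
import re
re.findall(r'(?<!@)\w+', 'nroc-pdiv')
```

['nroc', 'pdiv']

`(?!…)`/`(?<!…)` only lets a position through if the neighbouring text does NOT match; no characters are consumed.
Matches: at [0:4] → 'nroc'; at [5:9] → 'pdiv'.
No capturing groups, so `findall` returns the 2 full match strings.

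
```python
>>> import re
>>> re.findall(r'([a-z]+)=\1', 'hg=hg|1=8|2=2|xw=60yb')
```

`\1` has to match the exact text group 1 already captured.
Scanning left to right: at [0:5] match 'hg=hg', group 1 = 'hg'.
Because there's exactly one group, `findall` drops the full match and keeps group 1 from the one hit.

['hg']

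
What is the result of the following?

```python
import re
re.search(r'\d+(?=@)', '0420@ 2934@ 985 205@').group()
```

'0420'

Lookahead/lookbehind check context without consuming it, so the matched span excludes the asserted characters.
The match spans [0:4] → '0420'.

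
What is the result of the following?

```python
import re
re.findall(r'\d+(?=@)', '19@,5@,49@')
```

['19', '5', '49']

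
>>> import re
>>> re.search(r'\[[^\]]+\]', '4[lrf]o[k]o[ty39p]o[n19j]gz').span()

`search` walks the string left to right and returns the first match it finds.
The match spans [1:6] → '[lrf]'.

(1, 6)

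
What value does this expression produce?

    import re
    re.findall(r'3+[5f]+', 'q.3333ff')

['3333ff']

No capturing groups, so `findall` returns the 1 full match string.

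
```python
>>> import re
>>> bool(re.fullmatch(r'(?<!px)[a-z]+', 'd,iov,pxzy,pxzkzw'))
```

False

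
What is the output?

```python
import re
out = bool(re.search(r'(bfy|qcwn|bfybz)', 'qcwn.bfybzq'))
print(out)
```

The match spans [0:4] → 'qcwn'.

True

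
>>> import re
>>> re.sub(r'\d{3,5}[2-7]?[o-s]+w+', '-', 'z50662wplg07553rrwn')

This matches 3 to 5 of a digit, then optionally a character in [2-7]; then one or more of a character in [o-s]; then one or more of a literal 'w'.
Matches: at [10:18] → '07553rrw'.
Each match is replaced by '-'.

'z50662wplg-n'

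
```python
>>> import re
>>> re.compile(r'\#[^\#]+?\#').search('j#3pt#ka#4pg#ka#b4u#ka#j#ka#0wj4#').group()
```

`search` walks the string left to right and returns the first match it finds.
The match spans [1:6] → '#3pt#'.

'#3pt#'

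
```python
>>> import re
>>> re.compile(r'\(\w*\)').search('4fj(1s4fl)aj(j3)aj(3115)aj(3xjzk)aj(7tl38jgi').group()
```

'(1s4fl)'

`search` walks the string left to right and returns the first match it finds.
The match spans [3:10] → '(1s4fl)'.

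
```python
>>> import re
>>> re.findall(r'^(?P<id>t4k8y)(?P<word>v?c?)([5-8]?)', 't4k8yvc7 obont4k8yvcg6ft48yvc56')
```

This matches anchored at the start of the string; then the literal 't4k', then the literal '8y' (captured as 'id'); then optionally the literal 'v', then optionally a literal 'c' (captured as 'word'); then optionally a character in [5-8] (captured).
Walking the string: at [0:8] match 't4k8yvc7', groups = ('t4k8y', 'vc', '7').
Multiple groups make `findall` return tuples — one 3-tuple for the one match.

[('t4k8y', 'vc', '7')]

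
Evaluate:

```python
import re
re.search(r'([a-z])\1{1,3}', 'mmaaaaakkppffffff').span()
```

(0, 2)

A backreference is literal: `\1` must see the identical characters the first group matched.
`re.search` tries every starting position until one works.
The match spans [0:2] → 'mm'.
Captured: group 1 = 'm'.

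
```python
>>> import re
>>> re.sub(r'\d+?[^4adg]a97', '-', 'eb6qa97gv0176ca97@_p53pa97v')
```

This matches one or more of a digit (lazy); then any character except [4adg], then the literal 'a97'.
Matches: at [2:7] → '6qa97'; at [9:17] → '0176ca97'; at [20:26] → '53pa97'.
Each match is replaced by '-'.

'eb-gv-@_p-v'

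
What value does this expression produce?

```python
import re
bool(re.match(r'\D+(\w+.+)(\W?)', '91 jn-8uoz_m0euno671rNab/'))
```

False

Pattern: one or more of a non-digit; then one or more of a word character, then one or more of any character (captured); then optionally a non-word character (captured).
With `match`, the pattern is implicitly anchored at the beginning.
Here the string doesn't start with a match, so the call returns None, and `bool(None)` is False.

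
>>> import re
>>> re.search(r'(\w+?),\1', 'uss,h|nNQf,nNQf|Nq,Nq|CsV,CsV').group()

After group 1 captures some text, `\1` only succeeds where that same text appears again.
`re.search` scans for the first position where the pattern succeeds.
The match spans [6:15] → 'nNQf,nNQf'.
Captured: group 1 = 'nNQf'.

'nNQf,nNQf'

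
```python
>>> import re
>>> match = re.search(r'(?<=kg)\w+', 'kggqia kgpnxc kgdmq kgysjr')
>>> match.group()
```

The lookaround is zero-width — it requires the adjacent text to match without consuming it, so the asserted text isn't part of the match.
`re.search` tries every starting position until one works.
The match spans [2:6] → 'gqia'.

'gqia'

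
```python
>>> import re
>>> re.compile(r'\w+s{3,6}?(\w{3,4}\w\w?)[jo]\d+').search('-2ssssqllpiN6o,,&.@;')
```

None

Pattern: one or more of a word character, then 3 to 6 of the literal 's' (lazy); then 3 to 4 of a word character, then a word character, then optionally a word character (captured); then one of [jo], then one or more of a digit.
Here the pattern never matches, so the call returns None.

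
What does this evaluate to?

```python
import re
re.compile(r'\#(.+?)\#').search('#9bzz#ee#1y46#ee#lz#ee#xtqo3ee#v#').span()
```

A non-greedy quantifier consumes as few characters as it can — just enough that the remainder of the pattern still matches from where it stops; whatever follows it matches normally.
`re.search` tries every starting position until one works.
The match spans [0:6] → '#9bzz#'.
Captured: group 1 = '9bzz'.

(0, 6)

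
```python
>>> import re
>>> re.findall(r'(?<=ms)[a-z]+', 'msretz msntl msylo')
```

The lookaround is zero-width — it requires the adjacent text to match without consuming it, so the asserted text isn't part of the match.
Matches: at [2:6] → 'retz'; at [9:12] → 'ntl'; at [15:18] → 'ylo'.
No capturing groups, so `findall` returns the 3 full match strings.

['retz', 'ntl', 'ylo']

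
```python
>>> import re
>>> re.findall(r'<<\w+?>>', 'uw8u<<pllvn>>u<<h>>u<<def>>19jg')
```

Walking the string: at [4:13] → '<<pllvn>>'; at [14:19] → '<<h>>'; at [20:27] → '<<def>>'.
`findall` yields the raw match text (3 of them) because the pattern has no groups.

['<<pllvn>>', '<<h>>', '<<def>>']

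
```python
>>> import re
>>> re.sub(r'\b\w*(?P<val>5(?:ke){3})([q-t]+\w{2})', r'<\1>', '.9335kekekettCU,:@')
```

'.<5kekeke>,:@'

The pattern matches a word boundary (`\b`, zero-width); then zero or more of a word character; then the literal '5', then the literal 'ke' repeated 3 times (captured as 'val'); then one or more of a character in [q-t], then exactly 2 of a word character (captured).
Matches: at [1:15] → '9335kekekettCU'.
`\1` in the replacement pulls in group 1's text for each match.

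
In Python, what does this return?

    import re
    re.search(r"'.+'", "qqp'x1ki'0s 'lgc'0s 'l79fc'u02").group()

"'x1ki'0s 'lgc'0s 'l79fc'"

The match spans [3:27] → "'x1ki'0s 'lgc'0s 'l79fc'".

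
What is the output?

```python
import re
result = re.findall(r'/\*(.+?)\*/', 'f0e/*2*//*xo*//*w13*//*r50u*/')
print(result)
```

['2', 'xo', 'w13', 'r50u']

Matches: at [3:8] match '/*2*/', group 1 = '2'; at [8:14] match '/*xo*/', group 1 = 'xo'; at [14:21] match '/*w13*/', group 1 = 'w13'; at [21:29] match '/*r50u*/', group 1 = 'r50u'.
`findall` collects group 1 from each match (4 total).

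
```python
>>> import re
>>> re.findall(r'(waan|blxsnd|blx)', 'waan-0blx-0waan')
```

Walking the string: at [0:4] match 'waan', group 1 = 'waan'; at [6:9] match 'blx', group 1 = 'blx'; at [11:15] match 'waan', group 1 = 'waan'.
Because there's exactly one group, `findall` drops the full match and keeps group 1 from each hit.

['waan', 'blx', 'waan']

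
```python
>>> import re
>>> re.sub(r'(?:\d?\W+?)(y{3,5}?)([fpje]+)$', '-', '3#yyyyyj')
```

'-'

Pattern: optionally a digit, then one or more of a non-word character (lazy) (non-capturing group); then 3 to 5 of a literal 'y' (lazy) (captured); then one or more of one of [fpje] (captured); then anchored at the end.
Matches: at [0:8] → '3#yyyyyj'.
Every occurrence is swapped for '-'.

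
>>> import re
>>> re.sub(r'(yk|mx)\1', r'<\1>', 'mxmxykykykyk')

'<mx><yk><yk>'

`\1` is not a pattern — it's the concrete string captured by group 1, re-applied verbatim.
Matches: at [0:4] → 'mxmx'; at [4:8] → 'ykyk'; at [8:12] → 'ykyk'.
Each match is replaced using the text its own group 1 captured.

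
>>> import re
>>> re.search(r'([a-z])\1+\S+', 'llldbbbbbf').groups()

The match spans [0:10] → 'llldbbbbbf'.
Captured: group 1 = 'l'.

('l',)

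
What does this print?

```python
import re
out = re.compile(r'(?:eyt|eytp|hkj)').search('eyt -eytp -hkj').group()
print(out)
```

eyt

`search` walks the string left to right and returns the first match it finds.
The match spans [0:3] → 'eyt'.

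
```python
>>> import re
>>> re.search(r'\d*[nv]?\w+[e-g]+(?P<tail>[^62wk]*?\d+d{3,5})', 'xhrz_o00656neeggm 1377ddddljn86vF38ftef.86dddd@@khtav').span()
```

The pattern matches zero or more of a digit, then optionally one of [nv], then one or more of a word character; then one or more of a character in [e-g]; then zero or more of any character except [62wk] (lazy), then one or more of a digit, then 3 to 5 of a literal 'd' (captured as 'tail').
`re.search` tries every starting position until one works.
The match spans [0:26] → 'xhrz_o00656neeggm 1377dddd'.
Captured: group 1 = 'm 1377dddd'.

(0, 26)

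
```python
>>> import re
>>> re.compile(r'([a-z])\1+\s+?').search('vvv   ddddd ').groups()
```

The match spans [0:4] → 'vvv '.
Captured: group 1 = 'v'.

('v',)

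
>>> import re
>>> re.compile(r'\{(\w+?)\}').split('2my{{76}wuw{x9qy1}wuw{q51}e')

['2my{', '76', 'wuw', 'x9qy1', 'wuw', 'q51', 'e']

`re.split` interleaves the captured-group text with the surrounding fragments.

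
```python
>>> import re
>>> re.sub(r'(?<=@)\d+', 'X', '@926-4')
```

'@X-4'

Because the assertion is zero-width, the text it checks is not consumed and won't appear in the result.
`sub` substitutes 'X' at each match site.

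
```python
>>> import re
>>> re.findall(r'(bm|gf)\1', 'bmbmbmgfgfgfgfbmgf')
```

['bm', 'gf', 'gf']

`\1` has to match the exact text group 1 already captured.
One capturing group, so `findall` returns just the captured substring from each match — 3 in all.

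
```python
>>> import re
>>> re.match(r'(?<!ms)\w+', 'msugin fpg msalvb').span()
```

(0, 6)

With `match`, the pattern is implicitly anchored at the beginning.
The match spans [0:6] → 'msugin'.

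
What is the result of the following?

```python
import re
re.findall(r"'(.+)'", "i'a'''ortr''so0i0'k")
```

["a'''ortr''so0i0"]

`findall` collects group 1 from the one match (1 total).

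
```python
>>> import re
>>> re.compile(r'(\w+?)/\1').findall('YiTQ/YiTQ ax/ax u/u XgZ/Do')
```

The backreference `\1` re-matches whatever the first group consumed, character for character.
Matches: at [0:9] match 'YiTQ/YiTQ', group 1 = 'YiTQ'; at [10:15] match 'ax/ax', group 1 = 'ax'; at [16:19] match 'u/u', group 1 = 'u'.
One capturing group, so `findall` returns just the captured substring from each match — 3 in all.

['YiTQ', 'ax', 'u']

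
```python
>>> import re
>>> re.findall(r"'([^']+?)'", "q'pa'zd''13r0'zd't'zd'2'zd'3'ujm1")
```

['pa', '13r0', 't', '2', '3']

One capturing group, so `findall` returns just the captured substring from each match — 5 in all.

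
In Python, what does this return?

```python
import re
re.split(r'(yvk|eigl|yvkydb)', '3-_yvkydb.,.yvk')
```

Alternation isn't longest-match — the leftmost alternative that fits at this position is chosen.
Matches to split on: at [3:6] → 'yvk'; at [12:15] → 'yvk'.
Because the pattern has a capturing group, `split` also inserts each captured text between the pieces.

['3-_', 'yvk', 'ydb.,.', 'yvk', '']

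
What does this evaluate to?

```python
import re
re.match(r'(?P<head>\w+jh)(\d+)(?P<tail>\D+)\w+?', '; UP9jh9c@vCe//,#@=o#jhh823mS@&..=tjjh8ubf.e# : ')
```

With `match`, the pattern is implicitly anchored at the beginning.
Here the string doesn't start with a match, so the call returns None.

None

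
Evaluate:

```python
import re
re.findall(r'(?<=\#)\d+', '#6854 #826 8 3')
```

The positive lookaround only admits positions where the adjacent text matches; those characters stay outside the span.
Matches: at [1:5] → '6854'; at [7:10] → '826'.
Since nothing is captured, `findall` lists the 2 matched substrings directly.

['6854', '826']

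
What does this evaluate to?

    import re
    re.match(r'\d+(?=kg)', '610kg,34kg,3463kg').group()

'610'

The `(?=…)`/`(?<=…)` assertion just peeks at neighbouring text; it doesn't advance the match position.
`re.match` only tries the pattern at the start of the string.
The match spans [0:3] → '610'.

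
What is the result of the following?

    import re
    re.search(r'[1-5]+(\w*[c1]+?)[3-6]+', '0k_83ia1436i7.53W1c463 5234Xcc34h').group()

The match spans [4:11] → '3ia1436'.

'3ia1436'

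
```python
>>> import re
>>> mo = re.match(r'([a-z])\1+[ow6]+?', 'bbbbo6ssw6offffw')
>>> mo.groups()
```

After group 1 captures some text, `\1` only succeeds where that same text appears again.
`re.match` won't scan ahead — the pattern has to work from the very first character.
The match spans [0:5] → 'bbbbo'.
Captured: group 1 = 'b'.

('b',)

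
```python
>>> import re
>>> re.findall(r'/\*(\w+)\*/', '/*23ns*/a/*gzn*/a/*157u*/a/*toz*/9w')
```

['23ns', 'gzn', '157u', 'toz']

Scanning left to right: at [0:8] match '/*23ns*/', group 1 = '23ns'; at [9:16] match '/*gzn*/', group 1 = 'gzn'; at [17:25] match '/*157u*/', group 1 = '157u'; at [26:33] match '/*toz*/', group 1 = 'toz'.
`findall` collects group 1 from each match (4 total).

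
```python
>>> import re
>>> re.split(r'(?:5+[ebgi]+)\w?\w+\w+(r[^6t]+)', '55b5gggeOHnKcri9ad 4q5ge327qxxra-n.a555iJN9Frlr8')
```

['', 'ri9ad 4q5ge327qxxra-n.a555iJN9Frlr8', '']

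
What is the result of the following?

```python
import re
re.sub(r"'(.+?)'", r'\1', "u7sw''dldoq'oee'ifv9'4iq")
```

"u7sw'dldoqoeeifv94iq"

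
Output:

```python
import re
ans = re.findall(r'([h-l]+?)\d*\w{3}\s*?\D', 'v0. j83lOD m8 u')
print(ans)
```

This matches one or more of a character in [h-l] (lazy) (captured); then zero or more of a digit, then exactly 3 of a word character; then zero or more of whitespace (lazy), then a non-digit.
Walking the string: at [4:11] match 'j83lOD ', group 1 = 'j'.
With a single group, `findall` returns only what that group captured — 1 item.

['j']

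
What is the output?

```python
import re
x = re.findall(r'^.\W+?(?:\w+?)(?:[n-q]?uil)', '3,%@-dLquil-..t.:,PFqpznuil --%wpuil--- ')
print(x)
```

This matches anchored at the start of the string; then any character, then one or more of a non-word character (lazy); then one or more of a word character (lazy) (non-capturing group); then optionally a character in [n-q], then the literal 'uil' (non-capturing group).
Walking the string: at [0:11] → '3,%@-dLquil'.
With no groups in the pattern, `findall` gives back each whole match — 1 here.

['3,%@-dLquil']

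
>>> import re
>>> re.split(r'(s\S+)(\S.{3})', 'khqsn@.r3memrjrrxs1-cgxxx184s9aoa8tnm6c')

['khq', 'sn@.r3memrjrrxs1-cgxxx184s9aoa8t', 'nm6c', '']

Because the pattern has a capturing group, `split` also inserts each captured text between the pieces.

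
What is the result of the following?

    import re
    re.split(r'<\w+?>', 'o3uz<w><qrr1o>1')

['o3uz', '', '1']

Matches to split on: at [4:7] → '<w>'; at [7:14] → '<qrr1o>'.
Splitting on the pattern gives 3 pieces.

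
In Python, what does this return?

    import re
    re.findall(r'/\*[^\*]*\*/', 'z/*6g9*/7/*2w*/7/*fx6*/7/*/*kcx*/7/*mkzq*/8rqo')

['/*6g9*/', '/*2w*/', '/*fx6*/', '/*kcx*/', '/*mkzq*/']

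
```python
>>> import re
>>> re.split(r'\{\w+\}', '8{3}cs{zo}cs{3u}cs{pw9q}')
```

['8', 'cs', 'cs', 'cs', '']

`split` removes every match and returns the 5 fragments in between.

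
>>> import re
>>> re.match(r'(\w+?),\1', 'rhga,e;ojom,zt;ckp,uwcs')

None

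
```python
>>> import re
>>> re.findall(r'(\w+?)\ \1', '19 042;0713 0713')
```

['0713']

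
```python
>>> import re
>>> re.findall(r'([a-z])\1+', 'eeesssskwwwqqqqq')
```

['e', 's', 'w', 'q']

After group 1 captures some text, `\1` only succeeds where that same text appears again.
Because there's exactly one group, `findall` drops the full match and keeps group 1 from each hit.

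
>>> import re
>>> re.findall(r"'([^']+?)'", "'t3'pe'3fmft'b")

One capturing group, so `findall` returns just the captured substring from each match — 2 in all.

['t3', '3fmft']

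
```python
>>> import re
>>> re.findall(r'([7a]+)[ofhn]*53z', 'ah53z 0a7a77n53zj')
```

['a', 'a7a77']

Pattern: one or more of one of [7a] (captured); then zero or more of one of [ofhn], then the literal '53z'.
One capturing group, so `findall` returns just the captured substring from each match — 2 in all.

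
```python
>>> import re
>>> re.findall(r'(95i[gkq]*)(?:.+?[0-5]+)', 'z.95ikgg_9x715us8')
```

This matches the literal '95i', then zero or more of one of [gkq] (captured); then one or more of any character (lazy), then one or more of a character in [0-5] (non-capturing group).
Because there's exactly one group, `findall` drops the full match and keeps group 1 from the one hit.

['95ikgg']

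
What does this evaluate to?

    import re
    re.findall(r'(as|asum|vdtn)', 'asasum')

['as', 'as']

Alternation tries branches left to right and keeps the first one that lets the overall match succeed at that position.
Because there's exactly one group, `findall` drops the full match and keeps group 1 from each hit.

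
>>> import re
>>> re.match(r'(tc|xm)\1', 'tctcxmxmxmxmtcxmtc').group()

'tctc'

A backreference is literal: `\1` must see the identical characters the first group matched.
With `match`, the pattern is implicitly anchored at the beginning.
The match spans [0:4] → 'tctc'.
Captured: group 1 = 'tc'.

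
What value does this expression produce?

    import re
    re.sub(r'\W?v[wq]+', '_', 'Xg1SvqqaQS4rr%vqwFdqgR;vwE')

'Xg1S_aQS4rr_FdqgR_E'

This matches optionally a non-word character, then the literal 'v'; then one or more of one of [wq].
Matches: at [4:7] → 'vqq'; at [13:17] → '%vqw'; at [22:25] → ';vw'.
Each match is replaced by '_'.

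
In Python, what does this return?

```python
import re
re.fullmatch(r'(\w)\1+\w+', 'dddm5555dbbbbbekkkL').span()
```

(0, 19)

After group 1 captures some text, `\1` only succeeds where that same text appears again.
`re.fullmatch` is like wrapping the pattern in `^…$` (in single-line mode).
The match spans [0:19] → 'dddm5555dbbbbbekkkL'.
Captured: group 1 = 'd'.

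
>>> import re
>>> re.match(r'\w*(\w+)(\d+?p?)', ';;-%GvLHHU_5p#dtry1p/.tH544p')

The pattern matches zero or more of a word character; then one or more of a word character (captured); then one or more of a digit (lazy), then optionally a literal 'p' (captured).
With `match`, the pattern is implicitly anchored at the beginning.
Here position 0 doesn't satisfy it, so the call returns None.

None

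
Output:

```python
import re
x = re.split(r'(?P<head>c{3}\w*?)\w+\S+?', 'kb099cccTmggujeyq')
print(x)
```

Lazy quantifiers expand one character at a time until the remainder of the pattern can match.
The group in the pattern means `split` returns the separators' captures alongside the pieces.

['kb099', 'ccc', '']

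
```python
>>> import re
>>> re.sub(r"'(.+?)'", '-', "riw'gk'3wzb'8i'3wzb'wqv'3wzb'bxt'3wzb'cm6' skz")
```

A `+?`/`*?`/`{m,n}?` starts at its minimum and grows only as far as needed for what follows to match.
`sub` substitutes '-' at each match site.

'riw-3wzb-3wzb-3wzb-3wzb- skz'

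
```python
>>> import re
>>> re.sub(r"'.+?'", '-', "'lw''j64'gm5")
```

'--gm5'

Because the quantifier is non-greedy, it stops expanding at the earliest point where the rest of the pattern can succeed.
Each match is replaced by '-'.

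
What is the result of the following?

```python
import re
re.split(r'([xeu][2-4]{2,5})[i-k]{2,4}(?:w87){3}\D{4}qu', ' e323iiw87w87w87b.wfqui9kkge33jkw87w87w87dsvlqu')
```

This matches one of [xeu], then 2 to 5 of a character in [2-4] (captured); then 2 to 4 of a character in [i-k], then the literal 'w87' repeated 3 times; then exactly 4 of a non-digit, then the literal 'qu'.
Matches to split on: at [1:22] → 'e323iiw87w87w87b.wfqu'; at [27:47] → 'e33jkw87w87w87dsvlqu'.
The group in the pattern means `split` returns the separators' captures alongside the pieces.

[' ', 'e323', 'i9kkg', 'e33', '']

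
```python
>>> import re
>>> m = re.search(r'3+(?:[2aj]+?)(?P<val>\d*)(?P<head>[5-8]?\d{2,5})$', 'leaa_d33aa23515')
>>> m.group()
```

'33aa23515'

Pattern: one or more of a literal '3'; then one or more of one of [2aj] (lazy) (non-capturing group); then zero or more of a digit (captured as 'val'); then optionally a character in [5-8], then 2 to 5 of a digit (captured as 'head'); then anchored at the end.
`re.search` scans for the first position where the pattern succeeds.
The match spans [6:15] → '33aa23515'.
Captured: group 1 = '235', group 2 = '15'.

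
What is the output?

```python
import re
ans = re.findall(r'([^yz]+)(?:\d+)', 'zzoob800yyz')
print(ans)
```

['oob80']

The pattern matches one or more of any character except [yz] (captured); then one or more of a digit (non-capturing group).
Walking the string: at [2:8] match 'oob800', group 1 = 'oob80'.
One capturing group, so `findall` returns just the captured substring from the one match — 1 in all.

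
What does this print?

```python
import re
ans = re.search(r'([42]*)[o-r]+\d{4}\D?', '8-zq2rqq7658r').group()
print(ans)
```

This matches zero or more of one of [42] (captured); then one or more of a character in [o-r]; then exactly 4 of a digit, then optionally a non-digit.
`re.search` tries every starting position until one works.
The match spans [4:13] → '2rqq7658r'.
Captured: group 1 = '2'.

2rqq7658r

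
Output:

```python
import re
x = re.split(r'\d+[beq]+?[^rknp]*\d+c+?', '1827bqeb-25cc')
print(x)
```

This matches one or more of a digit, then one or more of one of [beq] (lazy); then zero or more of any character except [rknp], then one or more of a digit, then one or more of a literal 'c' (lazy).
Matches to split on: at [0:12] → '1827bqeb-25c'.
The string is cut at each match, leaving 2 pieces.

['', 'c']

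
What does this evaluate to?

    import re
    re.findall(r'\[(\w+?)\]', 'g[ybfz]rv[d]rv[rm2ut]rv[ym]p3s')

['ybfz', 'd', 'rm2ut', 'ym']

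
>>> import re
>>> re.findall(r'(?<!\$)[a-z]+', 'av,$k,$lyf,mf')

['av', 'yf', 'mf']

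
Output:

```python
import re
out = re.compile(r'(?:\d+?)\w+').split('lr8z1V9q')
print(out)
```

Each match becomes a cut point; 2 segments remain.

['lr', '']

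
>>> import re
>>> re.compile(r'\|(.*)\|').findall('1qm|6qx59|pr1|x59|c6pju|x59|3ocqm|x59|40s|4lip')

['6qx59|pr1|x59|c6pju|x59|3ocqm|x59|40s']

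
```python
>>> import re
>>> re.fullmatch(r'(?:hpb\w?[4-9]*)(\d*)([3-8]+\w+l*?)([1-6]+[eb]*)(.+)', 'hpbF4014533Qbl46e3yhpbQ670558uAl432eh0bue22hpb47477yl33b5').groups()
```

Pattern: the literal 'hpb', then optionally a word character, then zero or more of a character in [4-9] (non-capturing group); then zero or more of a digit (captured); then one or more of a character in [3-8], then one or more of a word character, then zero or more of the literal 'l' (lazy) (captured); then one or more of a character in [1-6], then zero or more of one of [eb] (captured); then one or more of any character (captured).
`re.fullmatch` requires the pattern to consume the entire string.
The match spans [0:57] → 'hpbF4014533Qbl46e3yhpbQ670558uAl432eh0bue22hpb47477yl33b5'.
Captured: group 1 = '01453', group 2 = '3Qbl46e3yhpbQ670558uAl432eh0bue22hpb47477yl3', group 3 = '3b', group 4 = '5'.

('01453', '3Qbl46e3yhpbQ670558uAl432eh0bue22hpb47477yl3', '3b', '5')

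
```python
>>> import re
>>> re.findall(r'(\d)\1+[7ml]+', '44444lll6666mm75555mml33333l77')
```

['4', '6', '5', '3']

`\1` is not a pattern — it's the concrete string captured by group 1, re-applied verbatim.
Matches: at [0:8] match '44444lll', group 1 = '4'; at [8:15] match '6666mm7', group 1 = '6'; at [15:22] match '5555mml', group 1 = '5'; at [22:30] match '33333l77', group 1 = '3'.
`findall` collects group 1 from each match (4 total).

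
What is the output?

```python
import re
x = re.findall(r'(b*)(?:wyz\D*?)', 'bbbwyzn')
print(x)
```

['bbb']

This matches zero or more of a literal 'b' (captured); then the literal 'wyz', then zero or more of a non-digit (lazy) (non-capturing group).
Because there's exactly one group, `findall` drops the full match and keeps group 1 from the one hit.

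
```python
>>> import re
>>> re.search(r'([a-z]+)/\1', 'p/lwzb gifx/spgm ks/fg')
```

After group 1 captures some text, `\1` only succeeds where that same text appears again.
`re.search` tries every starting position until one works.
Here the pattern never matches, so the call returns None.

None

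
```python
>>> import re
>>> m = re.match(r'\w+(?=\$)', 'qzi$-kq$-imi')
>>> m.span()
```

(0, 3)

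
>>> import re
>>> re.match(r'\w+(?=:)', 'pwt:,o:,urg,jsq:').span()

(0, 3)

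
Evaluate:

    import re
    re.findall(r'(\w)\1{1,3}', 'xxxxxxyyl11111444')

['x', 'x', 'y', '1', '4']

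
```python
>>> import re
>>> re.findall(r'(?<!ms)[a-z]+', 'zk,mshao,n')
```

`(?!…)`/`(?<!…)` only lets a position through if the neighbouring text does NOT match; no characters are consumed.
Matches: at [0:2] → 'zk'; at [3:8] → 'mshao'; at [9:10] → 'n'.
`findall` yields the raw match text (3 of them) because the pattern has no groups.

['zk', 'mshao', 'n']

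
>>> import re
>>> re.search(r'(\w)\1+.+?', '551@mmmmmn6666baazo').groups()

('5',)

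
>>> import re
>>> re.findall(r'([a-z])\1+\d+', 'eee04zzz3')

['e', 'z']

The backreference `\1` re-matches whatever the first group consumed, character for character.
Walking the string: at [0:5] match 'eee04', group 1 = 'e'; at [5:9] match 'zzz3', group 1 = 'z'.
With a single group, `findall` returns only what that group captured — 2 items.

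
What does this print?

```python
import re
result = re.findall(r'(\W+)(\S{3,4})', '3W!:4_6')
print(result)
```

[('!:', '4_6')]

Pattern: one or more of a non-word character (captured); then 3 to 4 of a non-whitespace character (captured).
Matches: at [2:7] match '!:4_6', groups = ('!:', '4_6').
2 groups means the one result is a tuple of 2 captured strings — 1 here.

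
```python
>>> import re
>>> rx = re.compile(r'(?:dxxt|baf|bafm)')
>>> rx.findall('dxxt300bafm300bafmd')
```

['dxxt', 'baf', 'baf']

Alternation isn't longest-match — the leftmost alternative that fits at this position is chosen.
Walking the string: at [0:4] → 'dxxt'; at [7:10] → 'baf'; at [14:17] → 'baf'.
`findall` yields the raw match text (3 of them) because the pattern has no groups.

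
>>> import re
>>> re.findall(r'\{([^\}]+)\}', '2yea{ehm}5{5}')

Matches: at [4:9] match '{ehm}', group 1 = 'ehm'; at [10:13] match '{5}', group 1 = '5'.
With a single group, `findall` returns only what that group captured — 2 items.

['ehm', '5']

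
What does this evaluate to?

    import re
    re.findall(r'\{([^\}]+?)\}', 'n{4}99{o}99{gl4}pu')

['4', 'o', 'gl4']

Scanning left to right: at [1:4] match '{4}', group 1 = '4'; at [6:9] match '{o}', group 1 = 'o'; at [11:16] match '{gl4}', group 1 = 'gl4'.
Because there's exactly one group, `findall` drops the full match and keeps group 1 from each hit.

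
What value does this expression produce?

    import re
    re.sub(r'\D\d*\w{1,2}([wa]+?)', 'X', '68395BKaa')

'68395X'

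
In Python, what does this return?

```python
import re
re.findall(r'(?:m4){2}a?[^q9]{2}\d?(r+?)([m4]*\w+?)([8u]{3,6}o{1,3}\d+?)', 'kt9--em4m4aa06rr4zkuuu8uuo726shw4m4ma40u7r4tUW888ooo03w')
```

[('r', 'r4zk', 'uuu8uuo7')]

A `+?`/`*?`/`{m,n}?` starts at its minimum and grows only as far as needed for what follows to match.
3 groups means the one result is a tuple of 3 captured strings — 1 here.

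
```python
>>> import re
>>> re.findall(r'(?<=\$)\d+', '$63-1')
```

['63']

The lookaround is zero-width — it requires the adjacent text to match without consuming it, so the asserted text isn't part of the match.
Scanning left to right: at [1:3] → '63'.
Since nothing is captured, `findall` lists the 1 matched substring directly.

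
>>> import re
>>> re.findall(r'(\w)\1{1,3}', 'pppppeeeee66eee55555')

`\1` has to match the exact text group 1 already captured.
Because there's exactly one group, `findall` drops the full match and keeps group 1 from each hit.

['p', 'e', '6', 'e', '5']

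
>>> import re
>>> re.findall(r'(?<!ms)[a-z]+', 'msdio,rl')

A negative assertion filters positions out without eating any characters.
Since nothing is captured, `findall` lists the 2 matched substrings directly.

['msdio', 'rl']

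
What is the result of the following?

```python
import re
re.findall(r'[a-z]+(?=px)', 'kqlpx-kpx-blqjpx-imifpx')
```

Lookahead/lookbehind check context without consuming it, so the matched span excludes the asserted characters.
Walking the string: at [0:3] → 'kql'; at [6:7] → 'k'; at [10:14] → 'blqj'; at [17:21] → 'imif'.
No capturing groups, so `findall` returns the 4 full match strings.

['kql', 'k', 'blqj', 'imif']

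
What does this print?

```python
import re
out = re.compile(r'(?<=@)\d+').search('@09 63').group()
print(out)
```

The lookaround is zero-width — it requires the adjacent text to match without consuming it, so the asserted text isn't part of the match.
The match spans [1:3] → '09'.

09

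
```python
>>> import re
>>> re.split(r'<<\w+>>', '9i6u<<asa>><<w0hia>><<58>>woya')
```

['9i6u', '', '', 'woya']

Matches to split on: at [4:11] → '<<asa>>'; at [11:20] → '<<w0hia>>'; at [20:26] → '<<58>>'.
Splitting on the pattern gives 4 pieces.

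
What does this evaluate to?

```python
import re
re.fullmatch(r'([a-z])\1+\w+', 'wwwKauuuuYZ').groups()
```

('w',)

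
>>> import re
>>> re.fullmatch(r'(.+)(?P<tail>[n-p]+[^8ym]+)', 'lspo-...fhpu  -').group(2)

'pu  -'

This matches one or more of any character (captured); then one or more of a character in [n-p], then one or more of any character except [8ym] (captured as 'tail').
`re.fullmatch` is like wrapping the pattern in `^…$` (in single-line mode).
The match spans [0:15] → 'lspo-...fhpu  -'.
Captured: group 1 = 'lspo-...fh', group 2 = 'pu  -'.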